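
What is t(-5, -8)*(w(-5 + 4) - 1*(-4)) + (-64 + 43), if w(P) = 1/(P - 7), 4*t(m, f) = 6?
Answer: -243/16 ≈ -15.188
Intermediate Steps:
t(m, f) = 3/2 (t(m, f) = (¼)*6 = 3/2)
w(P) = 1/(-7 + P)
t(-5, -8)*(w(-5 + 4) - 1*(-4)) + (-64 + 43) = 3*(1/(-7 + (-5 + 4)) - 1*(-4))/2 + (-64 + 43) = 3*(1/(-7 - 1) + 4)/2 - 21 = 3*(1/(-8) + 4)/2 - 21 = 3*(-⅛ + 4)/2 - 21 = (3/2)*(31/8) - 21 = 93/16 - 21 = -243/16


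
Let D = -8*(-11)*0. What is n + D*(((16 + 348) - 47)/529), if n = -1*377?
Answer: -377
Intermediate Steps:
n = -377
D = 0 (D = 88*0 = 0)
n + D*(((16 + 348) - 47)/529) = -377 + 0*(((16 + 348) - 47)/529) = -377 + 0*((364 - 47)*(1/529)) = -377 + 0*(317*(1/529)) = -377 + 0*(317/529) = -377 + 0 = -377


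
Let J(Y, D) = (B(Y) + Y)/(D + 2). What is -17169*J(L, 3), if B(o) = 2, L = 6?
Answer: -137352/5 ≈ -27470.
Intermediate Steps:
J(Y, D) = (2 + Y)/(2 + D) (J(Y, D) = (2 + Y)/(D + 2) = (2 + Y)/(2 + D))
-17169*J(L, 3) = -17169*(2 + 6)/(2 + 3) = -17169*8/5 = -137352/5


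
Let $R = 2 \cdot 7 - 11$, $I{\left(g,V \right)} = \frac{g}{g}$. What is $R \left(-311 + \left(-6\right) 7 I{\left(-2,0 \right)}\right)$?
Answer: $-1059$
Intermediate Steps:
$I{\left(g,V \right)} = 1$
$R = 3$ ($R = 14 - 11 = 3$)
$R \left(-311 + \left(-6\right) 7 I{\left(-2,0 \right)}\right) = 3 \left(-311 + \left(-6\right) 7 \cdot 1\right) = 3 \left(-311 - 42\right) = 3 \left(-353\right) = -1059$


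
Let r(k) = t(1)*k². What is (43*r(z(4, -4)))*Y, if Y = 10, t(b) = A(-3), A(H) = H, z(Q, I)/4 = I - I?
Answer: 0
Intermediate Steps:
z(Q, I) = 0 (z(Q, I) = 4*(I - I) = 4*0 = 0)
t(b) = -3
r(k) = -3*k²
(43*r(z(4, -4)))*Y = (43*(-3*0²))*10 = (43*(-3*0))*10 = (43*0)*10 = 0*10 = 0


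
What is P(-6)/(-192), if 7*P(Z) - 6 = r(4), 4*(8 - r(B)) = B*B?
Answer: -5/672 ≈ -0.0074405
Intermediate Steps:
r(B) = 8 - B²/4 (r(B) = 8 - B*B/4 = 8 - B²/4)
P(Z) = 10/7 (P(Z) = 6/7 + (8 - ¼*4²)/7 = 6/7 + (8 - ¼*16)/7 = 6/7 + (8 - 4)/7 = 6/7 + (⅐)*4 = 6/7 + 4/7 = 10/7)
P(-6)/(-192) = (10/7)/(-192) = (10/7)*(-1/192) = -5/672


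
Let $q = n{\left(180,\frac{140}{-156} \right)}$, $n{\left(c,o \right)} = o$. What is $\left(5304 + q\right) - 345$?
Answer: $\frac{193366}{39} \approx 4958.1$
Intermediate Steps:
$q = - \frac{35}{39}$ ($q = \frac{140}{-156} = 140 \left(- \frac{1}{156}\right) = - \frac{35}{39} \approx -0.89744$)
$\left(5304 + q\right) - 345 = \left(5304 - \frac{35}{39}\right) - 345 = \frac{206821}{39} - 345 = \frac{193366}{39}$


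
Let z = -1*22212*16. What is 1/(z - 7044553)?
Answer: -1/7399945 ≈ -1.3514e-7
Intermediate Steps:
z = -355392 (z = -22212*16 = -355392)
1/(z - 7044553) = 1/(-355392 - 7044553) = 1/(-7399945) = -1/7399945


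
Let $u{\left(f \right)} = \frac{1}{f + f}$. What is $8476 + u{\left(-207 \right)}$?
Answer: $\frac{3509063}{414} \approx 8476.0$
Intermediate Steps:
$u{\left(f \right)} = \frac{1}{2 f}$
$8476 + u{\left(-207 \right)} = 8476 + \frac{1}{2 \left(-207\right)} = 8476 + \frac{1}{2} \left(- \frac{1}{207}\right) = 8476 - \frac{1}{414} = \frac{3509063}{414}$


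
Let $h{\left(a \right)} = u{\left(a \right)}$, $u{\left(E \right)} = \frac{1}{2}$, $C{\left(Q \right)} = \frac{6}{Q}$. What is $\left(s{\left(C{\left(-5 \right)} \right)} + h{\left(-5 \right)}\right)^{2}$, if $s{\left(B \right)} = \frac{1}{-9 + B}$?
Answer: $\frac{1681}{10404} \approx 0.16157$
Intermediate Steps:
$u{\left(E \right)} = \frac{1}{2}$
$h{\left(a \right)} = \frac{1}{2}$
$\left(s{\left(C{\left(-5 \right)} \right)} + h{\left(-5 \right)}\right)^{2} = \left(\frac{1}{-9 + \frac{6}{-5}} + \frac{1}{2}\right)^{2} = \left(\frac{1}{-9 + 6 \left(- \frac{1}{5}\right)} + \frac{1}{2}\right)^{2} = \left(\frac{1}{-9 - \frac{6}{5}} + \frac{1}{2}\right)^{2} = \left(\frac{1}{- \frac{51}{5}} + \frac{1}{2}\right)^{2} = \left(- \frac{5}{51} + \frac{1}{2}\right)^{2} = \left(\frac{41}{102}\right)^{2} = \frac{1681}{10404}$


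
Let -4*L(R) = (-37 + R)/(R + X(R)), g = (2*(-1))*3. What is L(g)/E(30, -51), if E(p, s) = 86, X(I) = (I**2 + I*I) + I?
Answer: 1/480 ≈ 0.0020833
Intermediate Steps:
X(I) = I + 2*I**2 (X(I) = (I**2 + I**2) + I = 2*I**2 + I = I + 2*I**2)
g = -6 (g = -2*3 = -6)
L(R) = -(-37 + R)/(4*(R + R*(1 + 2*R)))
L(g)/E(30, -51) = ((1/8)*(37 - 1*(-6))/(-6*(1 - 6)))/86 = ((1/8)*(-1/6)*(37 + 6)/(-5))*(1/86) = ((1/8)*(-1/6)*(-1/5)*43)*(1/86) = (43/240)*(1/86) = 1/480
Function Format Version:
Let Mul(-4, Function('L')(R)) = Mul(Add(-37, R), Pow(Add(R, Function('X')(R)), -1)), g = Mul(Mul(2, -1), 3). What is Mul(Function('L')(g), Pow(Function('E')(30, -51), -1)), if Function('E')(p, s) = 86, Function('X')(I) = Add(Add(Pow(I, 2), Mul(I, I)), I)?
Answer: Rational(1, 480) ≈ 0.0020833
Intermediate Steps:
Function('X')(I) = Add(I, Mul(2, Pow(I, 2))) (Function('X')(I) = Add(Add(Pow(I, 2), Pow(I, 2)), I) = Add(Mul(2, Pow(I, 2)), I) = Add(I, Mul(2, Pow(I, 2))))
g = -6 (g = Mul(-2, 3) = -6)
Function('L')(R) = Mul(Rational(-1, 4), Pow(Add(R, Mul(R, Add(1, Mul(2, R)))), -1), Add(-37, R)) (Function('L')(R) = Mul(Rational(-1, 4), Mul(Add(-37, R), Pow(Add(R, Mul(R, Add(1, Mul(2, R)))), -1))) = Mul(Rational(-1, 4), Mul(Pow(Add(R, Mul(R, Add(1, Mul(2, R)))), -1), Add(-37, R))) = Mul(Rational(-1, 4), Pow(Add(R, Mul(R, Add(1, Mul(2, R)))), -1), Add(-37, R)))
Mul(Function('L')(g), Pow(Function('E')(30, -51), -1)) = Mul(Mul(Rational(1, 8), Pow(-6, -1), Pow(Add(1, -6), -1), Add(37, Mul(-1, -6))), Pow(86, -1)) = Mul(Mul(Rational(1, 8), Rational(-1, 6), Pow(-5, -1), Add(37, 6)), Rational(1, 86)) = Mul(Mul(Rational(1, 8), Rational(-1, 6), Rational(-1, 5), 43), Rational(1, 86)) = Mul(Rational(43, 240), Rational(1, 86)) = Rational(1, 480)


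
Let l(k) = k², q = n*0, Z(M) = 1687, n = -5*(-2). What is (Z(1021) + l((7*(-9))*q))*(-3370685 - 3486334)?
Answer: -11567791053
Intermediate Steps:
n = 10
q = 0 (q = 10*0 = 0)
(Z(1021) + l((7*(-9))*q))*(-3370685 - 3486334) = (1687 + ((7*(-9))*0)²)*(-3370685 - 3486334) = (1687 + (-63*0)²)*(-6857019) = (1687 + 0²)*(-6857019) = (1687 + 0)*(-6857019) = 1687*(-6857019) = -11567791053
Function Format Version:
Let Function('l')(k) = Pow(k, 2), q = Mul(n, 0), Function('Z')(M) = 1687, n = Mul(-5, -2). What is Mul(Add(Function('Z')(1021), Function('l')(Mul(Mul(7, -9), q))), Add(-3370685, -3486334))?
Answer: -11567791053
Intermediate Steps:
n = 10
q = 0 (q = Mul(10, 0) = 0)
Mul(Add(Function('Z')(1021), Function('l')(Mul(Mul(7, -9), q))), Add(-3370685, -3486334)) = Mul(Add(1687, Pow(Mul(Mul(7, -9), 0), 2)), Add(-3370685, -3486334)) = Mul(Add(1687, Pow(Mul(-63, 0), 2)), -6857019) = Mul(Add(1687, Pow(0, 2)), -6857019) = Mul(Add(1687, 0), -6857019) = Mul(1687, -6857019) = -11567791053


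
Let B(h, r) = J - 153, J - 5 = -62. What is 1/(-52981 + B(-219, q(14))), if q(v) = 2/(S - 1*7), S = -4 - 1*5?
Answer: -1/53191 ≈ -1.8800e-5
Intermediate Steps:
S = -9 (S = -4 - 5 = -9)
J = -57 (J = 5 - 62 = -57)
q(v) = -⅛ (q(v) = 2/(-9 - 1*7) = 2/(-9 - 7) = 2/(-16) = 2*(-1/16) = -⅛)
B(h, r) = -210 (B(h, r) = -57 - 153 = -210)
1/(-52981 + B(-219, q(14))) = 1/(-52981 - 210) = 1/(-53191) = -1/53191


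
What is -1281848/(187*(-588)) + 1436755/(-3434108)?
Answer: 1061006159701/94400194812 ≈ 11.239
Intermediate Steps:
-1281848/(187*(-588)) + 1436755/(-3434108) = -1281848/(-109956) + 1436755*(-1/3434108) = -1281848*(-1/109956) - 1436755/3434108 = 320462/27489 - 1436755/3434108 = 1061006159701/94400194812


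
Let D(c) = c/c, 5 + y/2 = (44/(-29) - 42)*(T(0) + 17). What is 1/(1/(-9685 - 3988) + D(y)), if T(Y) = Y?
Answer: 13673/13672 ≈ 1.0001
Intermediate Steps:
y = -43198/29 (y = -10 + 2*((44/(-29) - 42)*(0 + 17)) = -10 + 2*((44*(-1/29) - 42)*17) = -10 + 2*((-44/29 - 42)*17) = -10 + 2*(-1262/29*17) = -10 + 2*(-21454/29) = -10 - 42908/29 = -43198/29 ≈ -1489.6)
D(c) = 1
1/(1/(-9685 - 3988) + D(y)) = 1/(1/(-9685 - 3988) + 1) = 1/(1/(-13673) + 1) = 1/(-1/13673 + 1) = 1/(13672/13673) = 13673/13672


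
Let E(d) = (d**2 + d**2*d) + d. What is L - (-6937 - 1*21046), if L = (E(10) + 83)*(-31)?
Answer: -9000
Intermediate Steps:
E(d) = d + d**2 + d**3 (E(d) = (d**2 + d**3) + d = d + d**2 + d**3)
L = -36983 (L = (10*(1 + 10 + 10**2) + 83)*(-31) = (10*(1 + 10 + 100) + 83)*(-31) = (10*111 + 83)*(-31) = (1110 + 83)*(-31) = 1193*(-31) = -36983)
L - (-6937 - 1*21046) = -36983 - (-6937 - 1*21046) = -36983 - (-6937 - 21046) = -36983 - 1*(-27983) = -36983 + 27983 = -9000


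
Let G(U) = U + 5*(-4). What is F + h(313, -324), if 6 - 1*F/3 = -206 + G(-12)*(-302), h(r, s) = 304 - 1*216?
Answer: -28268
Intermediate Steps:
h(r, s) = 88 (h(r, s) = 304 - 216 = 88)
G(U) = -20 + U (G(U) = U - 20 = -20 + U)
F = -28356 (F = 18 - 3*(-206 + (-20 - 12)*(-302)) = 18 - 3*(-206 - 32*(-302)) = 18 - 3*(-206 + 9664) = 18 - 3*9458 = 18 - 28374 = -28356)
F + h(313, -324) = -28356 + 88 = -28268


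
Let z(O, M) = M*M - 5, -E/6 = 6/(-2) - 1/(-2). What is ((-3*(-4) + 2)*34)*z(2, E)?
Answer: 104720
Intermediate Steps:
E = 15 (E = -6*(6/(-2) - 1/(-2)) = -6*(6*(-½) - 1*(-½)) = -6*(-3 + ½) = -6*(-5/2) = 15)
z(O, M) = -5 + M² (z(O, M) = M² - 5 = -5 + M²)
((-3*(-4) + 2)*34)*z(2, E) = ((-3*(-4) + 2)*34)*(-5 + 15²) = ((12 + 2)*34)*(-5 + 225) = (14*34)*220 = 476*220 = 104720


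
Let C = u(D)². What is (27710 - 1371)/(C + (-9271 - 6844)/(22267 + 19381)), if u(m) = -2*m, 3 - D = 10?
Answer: 1096966672/8146893 ≈ 134.65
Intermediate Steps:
D = -7 (D = 3 - 1*10 = 3 - 10 = -7)
C = 196 (C = (-2*(-7))² = 14² = 196)
(27710 - 1371)/(C + (-9271 - 6844)/(22267 + 19381)) = (27710 - 1371)/(196 + (-9271 - 6844)/(22267 + 19381)) = 26339/(196 - 16115/41648) = 26339/(8146893/41648) = 26339*(41648/8146893) = 1096966672/8146893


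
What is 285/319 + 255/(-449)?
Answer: 46620/143231 ≈ 0.32549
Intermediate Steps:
285/319 + 255/(-449) = 285*(1/319) + 255*(-1/449) = 285/319 - 255/449 = 46620/143231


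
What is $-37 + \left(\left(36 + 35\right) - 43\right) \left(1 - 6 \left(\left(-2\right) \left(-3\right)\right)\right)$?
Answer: $-1017$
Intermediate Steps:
$-37 + \left(\left(36 + 35\right) - 43\right) \left(1 - 6 \left(\left(-2\right) \left(-3\right)\right)\right) = -37 + \left(71 - 43\right) \left(1 - 36\right) = -37 + 28 \left(1 - 36\right) = -37 + 28 \left(-35\right) = -37 - 980 = -1017$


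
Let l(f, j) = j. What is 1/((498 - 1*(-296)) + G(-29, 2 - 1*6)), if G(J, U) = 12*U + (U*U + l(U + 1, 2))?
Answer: 1/764 ≈ 0.0013089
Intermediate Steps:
G(J, U) = 2 + U² + 12*U (G(J, U) = 12*U + (U*U + 2) = 12*U + (U² + 2) = 12*U + (2 + U²) = 2 + U² + 12*U)
1/((498 - 1*(-296)) + G(-29, 2 - 1*6)) = 1/((498 - 1*(-296)) + (2 + (2 - 1*6)² + 12*(2 - 1*6))) = 1/((498 + 296) + (2 + (2 - 6)² + 12*(2 - 6))) = 1/(794 + (2 + (-4)² + 12*(-4))) = 1/(794 + (2 + 16 - 48)) = 1/(794 - 30) = 1/764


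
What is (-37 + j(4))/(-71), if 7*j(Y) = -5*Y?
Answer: 279/497 ≈ 0.56137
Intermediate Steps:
j(Y) = -5*Y/7 (j(Y) = (-5*Y)/7 = -5*Y/7)
(-37 + j(4))/(-71) = (-37 - 5/7*4)/(-71) = (-37 - 20/7)*(-1/71) = -279/7*(-1/71) = 279/497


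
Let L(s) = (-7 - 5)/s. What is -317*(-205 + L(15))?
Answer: 326193/5 ≈ 65239.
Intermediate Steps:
L(s) = -12/s
-317*(-205 + L(15)) = -317*(-205 - 12/15) = -317*(-205 - 12*1/15) = -317*(-205 - ⅘) = -317*(-1029/5) = 326193/5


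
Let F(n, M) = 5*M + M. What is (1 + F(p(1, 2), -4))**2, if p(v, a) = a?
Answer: 529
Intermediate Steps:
F(n, M) = 6*M
(1 + F(p(1, 2), -4))**2 = (1 + 6*(-4))**2 = (1 - 24)**2 = (-23)**2 = 529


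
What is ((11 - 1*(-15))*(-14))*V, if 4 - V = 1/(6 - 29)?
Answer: -33852/23 ≈ -1471.8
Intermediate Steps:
V = 93/23 (V = 4 - 1/(6 - 29) = 4 - 1/(-23) = 4 - 1*(-1/23) = 4 + 1/23 = 93/23 ≈ 4.0435)
((11 - 1*(-15))*(-14))*V = ((11 - 1*(-15))*(-14))*(93/23) = ((11 + 15)*(-14))*(93/23) = (26*(-14))*(93/23) = -364*93/23 = -33852/23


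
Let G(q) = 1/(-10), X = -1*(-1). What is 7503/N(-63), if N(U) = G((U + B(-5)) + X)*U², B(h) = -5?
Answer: -25010/1323 ≈ -18.904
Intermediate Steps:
X = 1
G(q) = -⅒
N(U) = -U²/10
7503/N(-63) = 7503/((-⅒*(-63)²)) = 7503/((-⅒*3969)) = 7503/(-3969/10) = 7503*(-10/3969) = -25010/1323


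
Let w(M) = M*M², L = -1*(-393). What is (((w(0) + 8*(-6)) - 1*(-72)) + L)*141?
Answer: 58797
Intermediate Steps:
L = 393
w(M) = M³
(((w(0) + 8*(-6)) - 1*(-72)) + L)*141 = (((0³ + 8*(-6)) - 1*(-72)) + 393)*141 = (((0 - 48) + 72) + 393)*141 = ((-48 + 72) + 393)*141 = (24 + 393)*141 = 417*141 = 58797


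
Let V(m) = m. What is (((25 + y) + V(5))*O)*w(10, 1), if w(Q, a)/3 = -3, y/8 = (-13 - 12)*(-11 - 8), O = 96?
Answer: -3309120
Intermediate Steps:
y = 3800 (y = 8*((-13 - 12)*(-11 - 8)) = 8*(-25*(-19)) = 8*475 = 3800)
w(Q, a) = -9 (w(Q, a) = 3*(-3) = -9)
(((25 + y) + V(5))*O)*w(10, 1) = (((25 + 3800) + 5)*96)*(-9) = ((3825 + 5)*96)*(-9) = (3830*96)*(-9) = 367680*(-9) = -3309120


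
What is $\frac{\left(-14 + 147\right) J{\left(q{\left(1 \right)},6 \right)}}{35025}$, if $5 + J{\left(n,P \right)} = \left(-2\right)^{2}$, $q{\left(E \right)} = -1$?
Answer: $- \frac{133}{35025} \approx -0.0037973$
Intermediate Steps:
$J{\left(n,P \right)} = -1$ ($J{\left(n,P \right)} = -5 + \left(-2\right)^{2} = -5 + 4 = -1$)
$\frac{\left(-14 + 147\right) J{\left(q{\left(1 \right)},6 \right)}}{35025} = \frac{\left(-14 + 147\right) \left(-1\right)}{35025} = 133 \left(-1\right) \frac{1}{35025} = \left(-133\right) \frac{1}{35025} = - \frac{133}{35025}$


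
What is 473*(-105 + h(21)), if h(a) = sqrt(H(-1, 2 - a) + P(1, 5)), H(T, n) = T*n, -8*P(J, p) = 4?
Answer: -49665 + 473*sqrt(74)/2 ≈ -47631.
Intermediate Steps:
P(J, p) = -1/2 (P(J, p) = -1/8*4 = -1/2)
h(a) = sqrt(-5/2 + a) (h(a) = sqrt(-(2 - a) - 1/2) = sqrt((-2 + a) - 1/2) = sqrt(-5/2 + a))
473*(-105 + h(21)) = 473*(-105 + sqrt(-10 + 4*21)/2) = 473*(-105 + sqrt(-10 + 84)/2) = 473*(-105 + sqrt(74)/2) = -49665 + 473*sqrt(74)/2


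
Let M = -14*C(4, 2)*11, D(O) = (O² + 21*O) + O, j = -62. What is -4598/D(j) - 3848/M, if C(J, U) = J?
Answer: 419417/95480 ≈ 4.3927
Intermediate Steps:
D(O) = O² + 22*O
M = -616 (M = -14*4*11 = -56*11 = -616)
-4598/D(j) - 3848/M = -4598*(-1/(62*(22 - 62))) - 3848/(-616) = -4598/((-62*(-40))) - 3848*(-1/616) = -4598/2480 + 481/77 = -4598*1/2480 + 481/77 = -2299/1240 + 481/77 = 419417/95480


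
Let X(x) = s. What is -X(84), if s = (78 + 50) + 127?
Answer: -255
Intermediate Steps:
s = 255 (s = 128 + 127 = 255)
X(x) = 255
-X(84) = -1*255 = -255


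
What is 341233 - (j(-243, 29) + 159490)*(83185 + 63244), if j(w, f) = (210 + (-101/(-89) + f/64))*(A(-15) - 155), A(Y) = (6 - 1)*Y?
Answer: -46216258955821/2848 ≈ -1.6228e+10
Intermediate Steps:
A(Y) = 5*Y
j(w, f) = -4321930/89 - 115*f/32 (j(w, f) = (210 + (-101/(-89) + f/64))*(5*(-15) - 155) = (210 + (-101*(-1/89) + f*(1/64)))*(-75 - 155) = (210 + (101/89 + f/64))*(-230) = (18791/89 + f/64)*(-230) = -4321930/89 - 115*f/32)
341233 - (j(-243, 29) + 159490)*(83185 + 63244) = 341233 - ((-4321930/89 - 115/32*29) + 159490)*(83185 + 63244) = 341233 - ((-4321930/89 - 3335/32) + 159490)*146429 = 341233 - (-138598575/2848 + 159490)*146429 = 341233 - 315628945*146429/2848 = 341233 - 1*46217230787405/2848 = 341233 - 46217230787405/2848 = -46216258955821/2848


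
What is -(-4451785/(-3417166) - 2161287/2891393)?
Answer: -5486383533863/9880369852238 ≈ -0.55528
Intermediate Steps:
-(-4451785/(-3417166) - 2161287/2891393) = -(-4451785*(-1/3417166) - 2161287*1/2891393) = -(4451785/3417166 - 2161287/2891393) = -1*5486383533863/9880369852238 = -5486383533863/9880369852238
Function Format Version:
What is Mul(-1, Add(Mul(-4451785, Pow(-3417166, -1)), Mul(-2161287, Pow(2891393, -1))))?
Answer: Rational(-5486383533863, 9880369852238) ≈ -0.55528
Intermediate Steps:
Mul(-1, Add(Mul(-4451785, Pow(-3417166, -1)), Mul(-2161287, Pow(2891393, -1)))) = Mul(-1, Add(Mul(-4451785, Rational(-1, 3417166)), Mul(-2161287, Rational(1, 2891393)))) = Mul(-1, Add(Rational(4451785, 3417166), Rational(-2161287, 2891393))) = Mul(-1, Rational(5486383533863, 9880369852238)) = Rational(-5486383533863, 9880369852238)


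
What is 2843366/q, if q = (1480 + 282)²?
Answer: 1421683/1552322 ≈ 0.91584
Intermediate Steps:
q = 3104644 (q = 1762² = 3104644)
2843366/q = 2843366/3104644 = 2843366*(1/3104644) = 1421683/1552322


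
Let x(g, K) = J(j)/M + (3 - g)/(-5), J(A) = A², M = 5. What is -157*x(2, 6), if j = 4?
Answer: -471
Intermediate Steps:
x(g, K) = 13/5 + g/5 (x(g, K) = 4²/5 + (3 - g)/(-5) = 16*(⅕) + (3 - g)*(-⅕) = 16/5 + (-⅗ + g/5) = 13/5 + g/5)
-157*x(2, 6) = -157*(13/5 + (⅕)*2) = -157*(13/5 + ⅖) = -157*3 = -471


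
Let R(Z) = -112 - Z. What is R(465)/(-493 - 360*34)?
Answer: 577/12733 ≈ 0.045315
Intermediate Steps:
R(465)/(-493 - 360*34) = (-112 - 1*465)/(-493 - 360*34) = (-112 - 465)/(-493 - 12240) = -577/(-12733) = -577*(-1/12733) = 577/12733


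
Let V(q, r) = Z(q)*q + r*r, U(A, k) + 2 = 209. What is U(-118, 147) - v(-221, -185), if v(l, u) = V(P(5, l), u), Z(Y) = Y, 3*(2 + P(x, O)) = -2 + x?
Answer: -34019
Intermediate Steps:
U(A, k) = 207 (U(A, k) = -2 + 209 = 207)
P(x, O) = -8/3 + x/3 (P(x, O) = -2 + (-2 + x)/3 = -2 + (-⅔ + x/3) = -8/3 + x/3)
V(q, r) = q² + r² (V(q, r) = q*q + r*r = q² + r²)
v(l, u) = 1 + u² (v(l, u) = (-8/3 + (⅓)*5)² + u² = (-8/3 + 5/3)² + u² = (-1)² + u² = 1 + u²)
U(-118, 147) - v(-221, -185) = 207 - (1 + (-185)²) = 207 - (1 + 34225) = 207 - 1*34226 = 207 - 34226 = -34019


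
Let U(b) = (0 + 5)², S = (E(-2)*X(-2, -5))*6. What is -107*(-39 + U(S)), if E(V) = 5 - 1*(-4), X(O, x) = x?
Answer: 1498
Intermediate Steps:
E(V) = 9 (E(V) = 5 + 4 = 9)
S = -270 (S = (9*(-5))*6 = -45*6 = -270)
U(b) = 25 (U(b) = 5² = 25)
-107*(-39 + U(S)) = -107*(-39 + 25) = -107*(-14) = 1498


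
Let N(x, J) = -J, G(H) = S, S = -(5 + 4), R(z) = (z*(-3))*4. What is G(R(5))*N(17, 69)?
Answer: 621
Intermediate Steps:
R(z) = -12*z (R(z) = -3*z*4 = -12*z)
S = -9 (S = -1*9 = -9)
G(H) = -9
G(R(5))*N(17, 69) = -(-9)*69 = -9*(-69) = 621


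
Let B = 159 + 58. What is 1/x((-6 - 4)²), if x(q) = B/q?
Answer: 100/217 ≈ 0.46083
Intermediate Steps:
B = 217
x(q) = 217/q
1/x((-6 - 4)²) = 1/(217/((-6 - 4)²)) = 1/(217/((-10)²)) = 1/(217/100) = 100/217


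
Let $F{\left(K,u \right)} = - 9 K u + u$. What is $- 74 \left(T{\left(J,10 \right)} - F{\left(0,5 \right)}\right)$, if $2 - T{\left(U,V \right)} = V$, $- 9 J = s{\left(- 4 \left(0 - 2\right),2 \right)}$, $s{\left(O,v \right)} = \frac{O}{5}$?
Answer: $962$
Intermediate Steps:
$s{\left(O,v \right)} = \frac{O}{5}$ ($s{\left(O,v \right)} = O \frac{1}{5} = \frac{O}{5}$)
$J = - \frac{8}{45}$ ($J = - \frac{\frac{1}{5} \left(- 4 \left(0 - 2\right)\right)}{9} = - \frac{\frac{1}{5} \left(\left(-4\right) \left(-2\right)\right)}{9} = - \frac{\frac{1}{5} \cdot 8}{9} = \left(- \frac{1}{9}\right) \frac{8}{5} = - \frac{8}{45} \approx -0.17778$)
$T{\left(U,V \right)} = 2 - V$
$F{\left(K,u \right)} = u - 9 K u$ ($F{\left(K,u \right)} = - 9 K u + u = u - 9 K u$)
$- 74 \left(T{\left(J,10 \right)} - F{\left(0,5 \right)}\right) = - 74 \left(\left(2 - 10\right) - 5 \left(1 - 0\right)\right) = - 74 \left(\left(2 - 10\right) - 5 \left(1 + 0\right)\right) = - 74 \left(-8 - 5 \cdot 1\right) = - 74 \left(-8 - 5\right) = \left(-74\right) \left(-13\right) = 962$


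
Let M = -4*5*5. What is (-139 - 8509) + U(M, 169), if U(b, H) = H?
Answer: -8479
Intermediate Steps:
M = -100 (M = -20*5 = -100)
(-139 - 8509) + U(M, 169) = (-139 - 8509) + 169 = -8648 + 169 = -8479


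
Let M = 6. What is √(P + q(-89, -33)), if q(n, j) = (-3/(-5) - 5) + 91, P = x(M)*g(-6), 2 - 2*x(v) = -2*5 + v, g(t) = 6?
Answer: √2615/5 ≈ 10.227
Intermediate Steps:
x(v) = 6 - v/2 (x(v) = 1 - (-2*5 + v)/2 = 1 - (-10 + v)/2 = 1 + (5 - v/2) = 6 - v/2)
P = 18 (P = (6 - ½*6)*6 = (6 - 3)*6 = 3*6 = 18)
q(n, j) = 433/5 (q(n, j) = (-3*(-⅕) - 5) + 91 = (⅗ - 5) + 91 = -22/5 + 91 = 433/5)
√(P + q(-89, -33)) = √(18 + 433/5) = √(523/5) = √2615/5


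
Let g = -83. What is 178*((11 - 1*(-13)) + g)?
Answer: -10502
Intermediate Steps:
178*((11 - 1*(-13)) + g) = 178*((11 - 1*(-13)) - 83) = 178*((11 + 13) - 83) = 178*(24 - 83) = 178*(-59) = -10502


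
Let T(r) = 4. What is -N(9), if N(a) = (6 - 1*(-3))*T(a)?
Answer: -36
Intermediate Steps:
N(a) = 36 (N(a) = (6 - 1*(-3))*4 = (6 + 3)*4 = 9*4 = 36)
-N(9) = -1*36 = -36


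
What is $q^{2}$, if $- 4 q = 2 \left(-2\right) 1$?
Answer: $1$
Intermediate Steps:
$q = 1$ ($q = - \frac{2 \left(-2\right) 1}{4} = - \frac{\left(-4\right) 1}{4} = \left(- \frac{1}{4}\right) \left(-4\right) = 1$)
$q^{2} = 1^{2} = 1$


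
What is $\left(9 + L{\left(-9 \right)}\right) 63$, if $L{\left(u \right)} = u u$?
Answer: $5670$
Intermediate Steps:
$L{\left(u \right)} = u^{2}$
$\left(9 + L{\left(-9 \right)}\right) 63 = \left(9 + \left(-9\right)^{2}\right) 63 = \left(9 + 81\right) 63 = 90 \cdot 63 = 5670$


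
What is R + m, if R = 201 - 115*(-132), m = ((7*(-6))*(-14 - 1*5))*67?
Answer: 68847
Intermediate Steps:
m = 53466 (m = -42*(-14 - 5)*67 = -42*(-19)*67 = 798*67 = 53466)
R = 15381 (R = 201 + 15180 = 15381)
R + m = 15381 + 53466 = 68847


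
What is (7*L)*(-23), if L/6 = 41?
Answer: -39606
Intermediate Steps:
L = 246 (L = 6*41 = 246)
(7*L)*(-23) = (7*246)*(-23) = 1722*(-23) = -39606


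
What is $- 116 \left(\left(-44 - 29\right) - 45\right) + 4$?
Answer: $13692$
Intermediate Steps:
$- 116 \left(\left(-44 - 29\right) - 45\right) + 4 = - 116 \left(-73 - 45\right) + 4 = \left(-116\right) \left(-118\right) + 4 = 13688 + 4 = 13692$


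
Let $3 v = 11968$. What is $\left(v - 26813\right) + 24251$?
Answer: $\frac{4282}{3} \approx 1427.3$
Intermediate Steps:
$v = \frac{11968}{3}$ ($v = \frac{1}{3} \cdot 11968 = \frac{11968}{3} \approx 3989.3$)
$\left(v - 26813\right) + 24251 = \left(\frac{11968}{3} - 26813\right) + 24251 = - \frac{68471}{3} + 24251 = \frac{4282}{3}$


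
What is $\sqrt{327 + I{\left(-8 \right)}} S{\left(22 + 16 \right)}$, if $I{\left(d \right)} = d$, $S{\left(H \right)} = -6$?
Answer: $- 6 \sqrt{319} \approx -107.16$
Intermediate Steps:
$\sqrt{327 + I{\left(-8 \right)}} S{\left(22 + 16 \right)} = \sqrt{327 - 8} \left(-6\right) = \sqrt{319} \left(-6\right) = - 6 \sqrt{319}$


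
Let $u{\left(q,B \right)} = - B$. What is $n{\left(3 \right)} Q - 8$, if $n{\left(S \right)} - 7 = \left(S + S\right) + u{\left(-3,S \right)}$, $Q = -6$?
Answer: $-68$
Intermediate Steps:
$n{\left(S \right)} = 7 + S$ ($n{\left(S \right)} = 7 + \left(\left(S + S\right) - S\right) = 7 + \left(2 S - S\right) = 7 + S$)
$n{\left(3 \right)} Q - 8 = \left(7 + 3\right) \left(-6\right) - 8 = 10 \left(-6\right) - 8 = -60 - 8 = -68$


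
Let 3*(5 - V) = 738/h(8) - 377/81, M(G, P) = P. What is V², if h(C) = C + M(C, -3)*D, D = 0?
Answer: 553237441/944784 ≈ 585.57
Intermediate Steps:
h(C) = C (h(C) = C - 3*0 = C + 0 = C)
V = -23521/972 (V = 5 - (738/8 - 377/81)/3 = 5 - (738*(⅛) - 377*1/81)/3 = 5 - (369/4 - 377/81)/3 = 5 - ⅓*28381/324 = 5 - 28381/972 = -23521/972 ≈ -24.199)
V² = (-23521/972)² = 553237441/944784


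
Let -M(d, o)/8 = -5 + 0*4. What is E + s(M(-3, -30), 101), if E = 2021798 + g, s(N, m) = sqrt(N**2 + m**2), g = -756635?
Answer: 1265163 + sqrt(11801) ≈ 1.2653e+6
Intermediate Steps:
M(d, o) = 40 (M(d, o) = -8*(-5 + 0*4) = -8*(-5 + 0) = -8*(-5) = 40)
E = 1265163 (E = 2021798 - 756635 = 1265163)
E + s(M(-3, -30), 101) = 1265163 + sqrt(40**2 + 101**2) = 1265163 + sqrt(1600 + 10201) = 1265163 + sqrt(11801)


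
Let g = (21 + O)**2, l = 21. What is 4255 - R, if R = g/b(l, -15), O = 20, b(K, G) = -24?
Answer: 103801/24 ≈ 4325.0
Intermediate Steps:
g = 1681 (g = (21 + 20)**2 = 41**2 = 1681)
R = -1681/24 (R = 1681/(-24) = 1681*(-1/24) = -1681/24 ≈ -70.042)
4255 - R = 4255 - 1*(-1681/24) = 4255 + 1681/24 = 103801/24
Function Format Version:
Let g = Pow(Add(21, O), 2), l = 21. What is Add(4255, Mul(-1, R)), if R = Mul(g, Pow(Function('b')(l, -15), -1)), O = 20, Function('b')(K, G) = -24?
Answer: Rational(103801, 24) ≈ 4325.0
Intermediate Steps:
g = 1681 (g = Pow(Add(21, 20), 2) = Pow(41, 2) = 1681)
R = Rational(-1681, 24) (R = Mul(1681, Pow(-24, -1)) = Mul(1681, Rational(-1, 24)) = Rational(-1681, 24) ≈ -70.042)
Add(4255, Mul(-1, R)) = Add(4255, Mul(-1, Rational(-1681, 24))) = Add(4255, Rational(1681, 24)) = Rational(103801, 24)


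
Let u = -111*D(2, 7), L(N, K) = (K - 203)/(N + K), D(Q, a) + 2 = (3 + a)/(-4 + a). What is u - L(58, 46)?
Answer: -15235/104 ≈ -146.49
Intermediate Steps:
D(Q, a) = -2 + (3 + a)/(-4 + a)
L(N, K) = (-203 + K)/(K + N)
u = -148 (u = -111*(11 - 1*7)/(-4 + 7) = -111*(11 - 7)/3 = -37*4 = -111*4/3 = -148)
u - L(58, 46) = -148 - (-203 + 46)/(46 + 58) = -148 - (-157)/104 = -148 - 1*(-157/104) = -148 + 157/104 = -15235/104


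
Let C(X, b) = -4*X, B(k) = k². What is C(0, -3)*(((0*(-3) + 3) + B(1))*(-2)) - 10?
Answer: -10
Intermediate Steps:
C(0, -3)*(((0*(-3) + 3) + B(1))*(-2)) - 10 = (-4*0)*(((0*(-3) + 3) + 1²)*(-2)) - 10 = 0*(((0 + 3) + 1)*(-2)) - 10 = 0*((3 + 1)*(-2)) - 10 = 0*(4*(-2)) - 10 = 0*(-8) - 10 = 0 - 10 = -10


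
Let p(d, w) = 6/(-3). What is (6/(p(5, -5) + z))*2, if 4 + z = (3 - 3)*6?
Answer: -2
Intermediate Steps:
p(d, w) = -2 (p(d, w) = 6*(-1/3) = -2)
z = -4 (z = -4 + (3 - 3)*6 = -4 + 0*6 = -4 + 0 = -4)
(6/(p(5, -5) + z))*2 = (6/(-2 - 4))*2 = (6/(-6))*2 = -1/6*6*2 = -1*2 = -2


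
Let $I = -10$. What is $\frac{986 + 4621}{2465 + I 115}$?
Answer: $\frac{5607}{1315} \approx 4.2639$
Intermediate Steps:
$\frac{986 + 4621}{2465 + I 115} = \frac{986 + 4621}{2465 - 1150} = \frac{5607}{2465 - 1150} = \frac{5607}{1315}$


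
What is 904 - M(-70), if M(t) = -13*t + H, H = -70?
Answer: 64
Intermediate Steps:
M(t) = -70 - 13*t (M(t) = -13*t - 70 = -70 - 13*t)
904 - M(-70) = 904 - (-70 - 13*(-70)) = 904 - (-70 + 910) = 904 - 1*840 = 904 - 840 = 64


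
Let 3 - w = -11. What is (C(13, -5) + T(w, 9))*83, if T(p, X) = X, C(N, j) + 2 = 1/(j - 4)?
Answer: 5146/9 ≈ 571.78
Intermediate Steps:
w = 14 (w = 3 - 1*(-11) = 3 + 11 = 14)
C(N, j) = -2 + 1/(-4 + j) (C(N, j) = -2 + 1/(j - 4) = -2 + 1/(-4 + j))
(C(13, -5) + T(w, 9))*83 = ((9 - 2*(-5))/(-4 - 5) + 9)*83 = ((9 + 10)/(-9) + 9)*83 = (-1/9*19 + 9)*83 = (-19/9 + 9)*83 = (62/9)*83 = 5146/9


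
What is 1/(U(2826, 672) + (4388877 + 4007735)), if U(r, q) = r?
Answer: 1/8399438 ≈ 1.1906e-7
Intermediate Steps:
1/(U(2826, 672) + (4388877 + 4007735)) = 1/(2826 + (4388877 + 4007735)) = 1/(2826 + 8396612) = 1/8399438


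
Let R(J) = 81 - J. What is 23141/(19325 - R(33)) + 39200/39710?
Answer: 167458751/76548967 ≈ 2.1876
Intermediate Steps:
23141/(19325 - R(33)) + 39200/39710 = 23141/(19325 - (81 - 1*33)) + 39200/39710 = 23141/(19325 - (81 - 33)) + 39200*(1/39710) = 23141/(19325 - 1*48) + 3920/3971 = 23141/(19325 - 48) + 3920/3971 = 23141/19277 + 3920/3971 = 167458751/76548967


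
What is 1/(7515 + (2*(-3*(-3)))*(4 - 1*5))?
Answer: 1/7497 ≈ 0.00013339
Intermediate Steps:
1/(7515 + (2*(-3*(-3)))*(4 - 1*5)) = 1/(7515 + (2*9)*(4 - 5)) = 1/(7515 + 18*(-1)) = 1/(7515 - 18) = 1/7497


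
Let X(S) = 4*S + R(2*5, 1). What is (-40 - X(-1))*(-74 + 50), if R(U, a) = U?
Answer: 1104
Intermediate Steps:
X(S) = 10 + 4*S (X(S) = 4*S + 2*5 = 4*S + 10 = 10 + 4*S)
(-40 - X(-1))*(-74 + 50) = (-40 - (10 + 4*(-1)))*(-74 + 50) = (-40 - (10 - 4))*(-24) = (-40 - 1*6)*(-24) = (-40 - 6)*(-24) = -46*(-24) = 1104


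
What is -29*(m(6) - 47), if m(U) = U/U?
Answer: 1334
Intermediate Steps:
m(U) = 1
-29*(m(6) - 47) = -29*(1 - 47) = -29*(-46) = 1334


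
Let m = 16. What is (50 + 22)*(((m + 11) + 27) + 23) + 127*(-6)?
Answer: 4782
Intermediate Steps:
(50 + 22)*(((m + 11) + 27) + 23) + 127*(-6) = (50 + 22)*(((16 + 11) + 27) + 23) + 127*(-6) = 72*((27 + 27) + 23) - 762 = 72*(54 + 23) - 762 = 72*77 - 762 = 5544 - 762 = 4782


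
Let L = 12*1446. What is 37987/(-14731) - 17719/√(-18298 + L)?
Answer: -37987/14731 + 17719*I*√946/946 ≈ -2.5787 + 576.09*I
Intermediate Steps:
L = 17352
37987/(-14731) - 17719/√(-18298 + L) = 37987/(-14731) - 17719/√(-18298 + 17352) = 37987*(-1/14731) - 17719*(-I*√946/946) = -37987/14731 - 17719*(-I*√946/946) = -37987/14731 - (-17719)*I*√946/946 = -37987/14731 + 17719*I*√946/946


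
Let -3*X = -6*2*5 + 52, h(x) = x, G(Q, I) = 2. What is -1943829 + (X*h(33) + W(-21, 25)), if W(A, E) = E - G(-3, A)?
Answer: -1943718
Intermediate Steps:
W(A, E) = -2 + E (W(A, E) = E - 1*2 = E - 2 = -2 + E)
X = 8/3 (X = -(-6*2*5 + 52)/3 = -(-12*5 + 52)/3 = -(-60 + 52)/3 = -⅓*(-8) = 8/3 ≈ 2.6667)
-1943829 + (X*h(33) + W(-21, 25)) = -1943829 + ((8/3)*33 + (-2 + 25)) = -1943829 + (88 + 23) = -1943829 + 111 = -1943718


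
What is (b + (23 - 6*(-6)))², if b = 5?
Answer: 4096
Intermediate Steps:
(b + (23 - 6*(-6)))² = (5 + (23 - 6*(-6)))² = (5 + (23 - 1*(-36)))² = (5 + (23 + 36))² = (5 + 59)² = 64² = 4096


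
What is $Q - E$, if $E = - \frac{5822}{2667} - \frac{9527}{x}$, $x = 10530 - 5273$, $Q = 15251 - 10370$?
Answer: $\frac{9784239986}{2002917} \approx 4885.0$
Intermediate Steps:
$Q = 4881$
$x = 5257$ ($x = 10530 - 5273 = 5257$)
$E = - \frac{8002109}{2002917}$ ($E = - \frac{5822}{2667} - \frac{9527}{5257} = \left(-5822\right) \frac{1}{2667} - \frac{1361}{751} = - \frac{5822}{2667} - \frac{1361}{751} = - \frac{8002109}{2002917} \approx -3.9952$)
$Q - E = 4881 - - \frac{8002109}{2002917} = 4881 + \frac{8002109}{2002917} = \frac{9784239986}{2002917}$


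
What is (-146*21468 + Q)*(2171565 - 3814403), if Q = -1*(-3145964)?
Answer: -19116062968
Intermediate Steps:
Q = 3145964
(-146*21468 + Q)*(2171565 - 3814403) = (-146*21468 + 3145964)*(2171565 - 3814403) = (-3134328 + 3145964)*(-1642838) = 11636*(-1642838) = -19116062968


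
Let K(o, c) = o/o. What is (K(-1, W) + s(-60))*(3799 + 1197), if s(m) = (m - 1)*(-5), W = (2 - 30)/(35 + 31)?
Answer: 1528776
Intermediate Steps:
W = -14/33 (W = -28/66 = -28*1/66 = -14/33 ≈ -0.42424)
s(m) = 5 - 5*m (s(m) = (-1 + m)*(-5) = 5 - 5*m)
K(o, c) = 1
(K(-1, W) + s(-60))*(3799 + 1197) = (1 + (5 - 5*(-60)))*(3799 + 1197) = (1 + (5 + 300))*4996 = (1 + 305)*4996 = 306*4996 = 1528776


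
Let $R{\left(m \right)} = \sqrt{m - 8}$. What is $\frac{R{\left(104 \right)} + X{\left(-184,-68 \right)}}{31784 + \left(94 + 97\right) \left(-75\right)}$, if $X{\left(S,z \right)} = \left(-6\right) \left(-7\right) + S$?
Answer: $- \frac{142}{17459} + \frac{4 \sqrt{6}}{17459} \approx -0.0075721$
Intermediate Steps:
$R{\left(m \right)} = \sqrt{-8 + m}$
$X{\left(S,z \right)} = 42 + S$
$\frac{R{\left(104 \right)} + X{\left(-184,-68 \right)}}{31784 + \left(94 + 97\right) \left(-75\right)} = \frac{\sqrt{-8 + 104} + \left(42 - 184\right)}{31784 + \left(94 + 97\right) \left(-75\right)} = \frac{\sqrt{96} - 142}{31784 + 191 \left(-75\right)} = \frac{4 \sqrt{6} - 142}{31784 - 14325} = \frac{-142 + 4 \sqrt{6}}{17459} = \left(-142 + 4 \sqrt{6}\right) \frac{1}{17459} = - \frac{142}{17459} + \frac{4 \sqrt{6}}{17459}$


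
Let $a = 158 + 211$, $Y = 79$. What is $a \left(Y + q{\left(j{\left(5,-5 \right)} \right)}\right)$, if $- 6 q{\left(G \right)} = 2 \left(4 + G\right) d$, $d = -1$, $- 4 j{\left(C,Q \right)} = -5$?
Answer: $\frac{119187}{4} \approx 29797.0$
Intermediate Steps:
$j{\left(C,Q \right)} = \frac{5}{4}$ ($j{\left(C,Q \right)} = \left(- \frac{1}{4}\right) \left(-5\right) = \frac{5}{4}$)
$a = 369$
$q{\left(G \right)} = \frac{4}{3} + \frac{G}{3}$ ($q{\left(G \right)} = - \frac{2 \left(4 + G\right) \left(-1\right)}{6} = - \frac{\left(8 + 2 G\right) \left(-1\right)}{6} = - \frac{-8 - 2 G}{6} = \frac{4}{3} + \frac{G}{3}$)
$a \left(Y + q{\left(j{\left(5,-5 \right)} \right)}\right) = 369 \left(79 + \left(\frac{4}{3} + \frac{1}{3} \cdot \frac{5}{4}\right)\right) = 369 \left(79 + \left(\frac{4}{3} + \frac{5}{12}\right)\right) = 369 \left(79 + \frac{7}{4}\right) = 369 \cdot \frac{323}{4} = \frac{119187}{4}$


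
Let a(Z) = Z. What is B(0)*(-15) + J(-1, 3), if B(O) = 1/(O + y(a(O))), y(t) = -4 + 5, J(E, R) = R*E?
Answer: -18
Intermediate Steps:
J(E, R) = E*R
y(t) = 1
B(O) = 1/(1 + O) (B(O) = 1/(O + 1) = 1/(1 + O))
B(0)*(-15) + J(-1, 3) = -15/(1 + 0) - 1*3 = -15/1 - 3 = 1*(-15) - 3 = -15 - 3 = -18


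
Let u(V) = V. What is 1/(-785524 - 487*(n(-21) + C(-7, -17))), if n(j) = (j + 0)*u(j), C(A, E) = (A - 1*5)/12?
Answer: -1/999804 ≈ -1.0002e-6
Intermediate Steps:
C(A, E) = -5/12 + A/12 (C(A, E) = (A - 5)*(1/12) = (-5 + A)*(1/12) = -5/12 + A/12)
n(j) = j**2 (n(j) = (j + 0)*j = j*j = j**2)
1/(-785524 - 487*(n(-21) + C(-7, -17))) = 1/(-785524 - 487*((-21)**2 + (-5/12 + (1/12)*(-7)))) = 1/(-785524 - 487*(441 + (-5/12 - 7/12))) = 1/(-785524 - 487*(441 - 1)) = 1/(-785524 - 487*440) = 1/(-785524 - 214280) = 1/(-999804) = -1/999804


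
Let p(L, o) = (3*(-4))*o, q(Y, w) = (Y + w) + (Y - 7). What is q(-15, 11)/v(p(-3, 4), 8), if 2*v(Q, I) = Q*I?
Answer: 13/96 ≈ 0.13542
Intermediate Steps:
q(Y, w) = -7 + w + 2*Y (q(Y, w) = (Y + w) + (-7 + Y) = -7 + w + 2*Y)
p(L, o) = -12*o
v(Q, I) = I*Q/2 (v(Q, I) = (Q*I)/2 = (I*Q)/2 = I*Q/2)
q(-15, 11)/v(p(-3, 4), 8) = (-7 + 11 + 2*(-15))/(((1/2)*8*(-12*4))) = (-7 + 11 - 30)/(((1/2)*8*(-48))) = -26/(-192) = -26*(-1/192) = 13/96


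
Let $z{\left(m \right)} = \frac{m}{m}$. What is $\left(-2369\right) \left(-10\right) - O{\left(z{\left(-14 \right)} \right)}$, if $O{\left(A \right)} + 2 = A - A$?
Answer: $23692$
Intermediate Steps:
$z{\left(m \right)} = 1$
$O{\left(A \right)} = -2$ ($O{\left(A \right)} = -2 + \left(A - A\right) = -2 + 0 = -2$)
$\left(-2369\right) \left(-10\right) - O{\left(z{\left(-14 \right)} \right)} = \left(-2369\right) \left(-10\right) - -2 = 23690 + 2 = 23692$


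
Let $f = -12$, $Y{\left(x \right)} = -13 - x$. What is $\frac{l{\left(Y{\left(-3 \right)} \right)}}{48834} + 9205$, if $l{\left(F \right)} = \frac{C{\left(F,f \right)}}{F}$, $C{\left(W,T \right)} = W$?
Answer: $\frac{449516971}{48834} \approx 9205.0$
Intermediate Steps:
$l{\left(F \right)} = 1$ ($l{\left(F \right)} = \frac{F}{F} = 1$)
$\frac{l{\left(Y{\left(-3 \right)} \right)}}{48834} + 9205 = 1 \cdot \frac{1}{48834} + 9205 = \frac{1}{48834} + 9205 = \frac{449516971}{48834}$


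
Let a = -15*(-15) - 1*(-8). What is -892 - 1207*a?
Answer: -282123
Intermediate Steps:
a = 233 (a = 225 + 8 = 233)
-892 - 1207*a = -892 - 1207*233 = -892 - 281231 = -282123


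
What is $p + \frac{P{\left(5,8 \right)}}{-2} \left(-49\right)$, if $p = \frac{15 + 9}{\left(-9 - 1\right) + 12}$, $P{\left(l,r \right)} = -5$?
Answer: $- \frac{221}{2} \approx -110.5$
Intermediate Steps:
$p = 12$ ($p = \frac{24}{-10 + 12} = \frac{24}{2} = 24 \cdot \frac{1}{2} = 12$)
$p + \frac{P{\left(5,8 \right)}}{-2} \left(-49\right) = 12 + - \frac{5}{-2} \left(-49\right) = 12 + \left(-5\right) \left(- \frac{1}{2}\right) \left(-49\right) = 12 + \frac{5}{2} \left(-49\right) = 12 - \frac{245}{2} = - \frac{221}{2}$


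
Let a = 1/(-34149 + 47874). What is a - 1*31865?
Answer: -437347124/13725 ≈ -31865.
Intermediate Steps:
a = 1/13725 ≈ 7.2860e-5
a - 1*31865 = 1/13725 - 1*31865 = 1/13725 - 31865 = -437347124/13725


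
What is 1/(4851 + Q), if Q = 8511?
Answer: 1/13362 ≈ 7.4839e-5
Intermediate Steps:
1/(4851 + Q) = 1/(4851 + 8511) = 1/13362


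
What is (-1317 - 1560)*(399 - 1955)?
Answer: 4476612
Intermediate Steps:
(-1317 - 1560)*(399 - 1955) = -2877*(-1556) = 4476612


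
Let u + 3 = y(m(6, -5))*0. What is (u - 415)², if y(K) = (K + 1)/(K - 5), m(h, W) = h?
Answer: 174724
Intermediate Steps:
y(K) = (1 + K)/(-5 + K)
u = -3 (u = -3 + ((1 + 6)/(-5 + 6))*0 = -3 + (7/1)*0 = -3 + (1*7)*0 = -3 + 7*0 = -3 + 0 = -3)
(u - 415)² = (-3 - 415)² = (-418)² = 174724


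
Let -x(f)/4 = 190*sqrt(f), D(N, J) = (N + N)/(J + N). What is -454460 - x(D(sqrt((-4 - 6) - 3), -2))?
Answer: -454460 + 760*sqrt(2)*13**(1/4)*sqrt(-I/(2 - I*sqrt(13))) ≈ -4.5349e+5 - 251.8*I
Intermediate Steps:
D(N, J) = 2*N/(J + N) (D(N, J) = (2*N)/(J + N) = 2*N/(J + N))
x(f) = -760*sqrt(f)
-454460 - x(D(sqrt((-4 - 6) - 3), -2)) = -454460 - (-760)*sqrt(2*sqrt((-4 - 6) - 3)/(-2 + sqrt((-4 - 6) - 3))) = -454460 - (-760)*sqrt(2*sqrt(-10 - 3)/(-2 + sqrt(-10 - 3))) = -454460 - (-760)*sqrt(2*sqrt(-13)/(-2 + sqrt(-13))) = -454460 - (-760)*sqrt(2*(I*sqrt(13))/(-2 + I*sqrt(13))) = -454460 - (-760)*sqrt(2*I*sqrt(13)/(-2 + I*sqrt(13))) = -454460 - (-760)*sqrt(2)*13**(1/4)*sqrt(I/(-2 + I*sqrt(13))) = -454460 + 760*sqrt(2)*13**(1/4)*sqrt(I/(-2 + I*sqrt(13)))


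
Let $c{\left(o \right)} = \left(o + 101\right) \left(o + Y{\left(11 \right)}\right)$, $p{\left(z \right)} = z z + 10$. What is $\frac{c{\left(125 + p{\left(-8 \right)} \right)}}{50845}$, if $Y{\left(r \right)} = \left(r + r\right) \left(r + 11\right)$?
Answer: $\frac{40980}{10169} \approx 4.0299$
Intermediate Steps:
$Y{\left(r \right)} = 2 r \left(11 + r\right)$
$p{\left(z \right)} = 10 + z^{2}$ ($p{\left(z \right)} = z^{2} + 10 = 10 + z^{2}$)
$c{\left(o \right)} = \left(101 + o\right) \left(484 + o\right)$ ($c{\left(o \right)} = \left(o + 101\right) \left(o + 2 \cdot 11 \left(11 + 11\right)\right) = \left(101 + o\right) \left(o + 2 \cdot 11 \cdot 22\right) = \left(101 + o\right) \left(o + 484\right) = \left(101 + o\right) \left(484 + o\right)$)
$\frac{c{\left(125 + p{\left(-8 \right)} \right)}}{50845} = \frac{48884 + \left(125 + \left(10 + \left(-8\right)^{2}\right)\right)^{2} + 585 \left(125 + \left(10 + \left(-8\right)^{2}\right)\right)}{50845} = \left(48884 + \left(125 + \left(10 + 64\right)\right)^{2} + 585 \left(125 + \left(10 + 64\right)\right)\right) \frac{1}{50845} = \left(48884 + \left(125 + 74\right)^{2} + 585 \left(125 + 74\right)\right) \frac{1}{50845} = \left(48884 + 199^{2} + 585 \cdot 199\right) \frac{1}{50845} = \left(48884 + 39601 + 116415\right) \frac{1}{50845} = 204900 \cdot \frac{1}{50845} = \frac{40980}{10169}$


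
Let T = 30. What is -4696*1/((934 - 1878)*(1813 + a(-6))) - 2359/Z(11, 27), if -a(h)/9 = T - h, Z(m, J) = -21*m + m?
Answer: 207305079/19327220 ≈ 10.726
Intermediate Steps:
Z(m, J) = -20*m
a(h) = -270 + 9*h (a(h) = -9*(30 - h) = -270 + 9*h)
-4696*1/((934 - 1878)*(1813 + a(-6))) - 2359/Z(11, 27) = -4696*1/((934 - 1878)*(1813 + (-270 + 9*(-6)))) - 2359/((-20*11)) = -4696*(-1/(944*(1813 + (-270 - 54)))) - 2359/(-220) = -4696*(-1/(944*(1813 - 324))) - 2359*(-1/220) = -4696/((-944*1489)) + 2359/220 = -4696/(-1405616) + 2359/220 = -4696*(-1/1405616) + 2359/220 = 587/175702 + 2359/220 = 207305079/19327220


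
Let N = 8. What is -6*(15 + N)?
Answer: -138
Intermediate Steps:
-6*(15 + N) = -6*(15 + 8) = -6*23 = -138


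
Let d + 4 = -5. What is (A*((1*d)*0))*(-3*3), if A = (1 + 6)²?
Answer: 0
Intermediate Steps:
d = -9 (d = -4 - 5 = -9)
A = 49 (A = 7² = 49)
(A*((1*d)*0))*(-3*3) = (49*((1*(-9))*0))*(-3*3) = (49*(-9*0))*(-9) = (49*0)*(-9) = 0*(-9) = 0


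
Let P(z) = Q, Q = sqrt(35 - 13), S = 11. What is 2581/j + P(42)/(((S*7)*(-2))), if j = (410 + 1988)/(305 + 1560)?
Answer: 4813565/2398 - sqrt(22)/154 ≈ 2007.3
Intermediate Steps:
Q = sqrt(22) ≈ 4.6904
j = 2398/1865 ≈ 1.2858
P(z) = sqrt(22)
2581/j + P(42)/(((S*7)*(-2))) = 2581/(2398/1865) + sqrt(22)/(((11*7)*(-2))) = 2581*(1865/2398) + sqrt(22)/((77*(-2))) = 4813565/2398 + sqrt(22)/(-154) = 4813565/2398 + sqrt(22)*(-1/154) = 4813565/2398 - sqrt(22)/154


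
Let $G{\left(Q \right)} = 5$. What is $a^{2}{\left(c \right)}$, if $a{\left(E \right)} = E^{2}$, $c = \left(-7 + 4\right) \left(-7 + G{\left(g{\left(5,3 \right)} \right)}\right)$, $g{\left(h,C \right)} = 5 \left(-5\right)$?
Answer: $1296$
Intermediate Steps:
$g{\left(h,C \right)} = -25$
$c = 6$ ($c = \left(-7 + 4\right) \left(-7 + 5\right) = \left(-3\right) \left(-2\right) = 6$)
$a^{2}{\left(c \right)} = \left(6^{2}\right)^{2} = 36^{2} = 1296$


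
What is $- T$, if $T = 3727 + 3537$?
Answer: $-7264$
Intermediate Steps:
$T = 7264$
$- T = \left(-1\right) 7264 = -7264$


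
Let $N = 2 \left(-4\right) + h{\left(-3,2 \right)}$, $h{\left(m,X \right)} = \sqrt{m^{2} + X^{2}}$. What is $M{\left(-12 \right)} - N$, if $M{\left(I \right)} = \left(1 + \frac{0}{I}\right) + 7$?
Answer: $16 - \sqrt{13} \approx 12.394$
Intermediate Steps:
$h{\left(m,X \right)} = \sqrt{X^{2} + m^{2}}$
$N = -8 + \sqrt{13}$ ($N = 2 \left(-4\right) + \sqrt{2^{2} + \left(-3\right)^{2}} = -8 + \sqrt{4 + 9} = -8 + \sqrt{13} \approx -4.3944$)
$M{\left(I \right)} = 8$ ($M{\left(I \right)} = \left(1 + 0\right) + 7 = 1 + 7 = 8$)
$M{\left(-12 \right)} - N = 8 - \left(-8 + \sqrt{13}\right) = 8 + \left(8 - \sqrt{13}\right) = 16 - \sqrt{13}$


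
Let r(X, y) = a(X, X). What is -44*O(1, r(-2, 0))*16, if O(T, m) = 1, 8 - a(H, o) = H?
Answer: -704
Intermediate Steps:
a(H, o) = 8 - H
r(X, y) = 8 - X
-44*O(1, r(-2, 0))*16 = -44*1*16 = -44*16 = -704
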